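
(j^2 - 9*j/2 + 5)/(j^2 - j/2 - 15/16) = 8*(-2*j^2 + 9*j - 10)/(-16*j^2 + 8*j + 15)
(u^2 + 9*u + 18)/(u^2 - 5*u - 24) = (u + 6)/(u - 8)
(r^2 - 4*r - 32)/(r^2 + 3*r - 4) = (r - 8)/(r - 1)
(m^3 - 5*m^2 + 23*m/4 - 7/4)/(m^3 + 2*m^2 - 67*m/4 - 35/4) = (2*m^2 - 3*m + 1)/(2*m^2 + 11*m + 5)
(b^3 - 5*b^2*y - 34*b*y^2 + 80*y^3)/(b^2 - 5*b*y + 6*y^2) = (-b^2 + 3*b*y + 40*y^2)/(-b + 3*y)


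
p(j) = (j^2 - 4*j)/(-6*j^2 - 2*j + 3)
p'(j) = (2*j - 4)/(-6*j^2 - 2*j + 3) + (12*j + 2)*(j^2 - 4*j)/(-6*j^2 - 2*j + 3)^2 = 2*(-13*j^2 + 3*j - 6)/(36*j^4 + 24*j^3 - 32*j^2 - 12*j + 9)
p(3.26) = 0.04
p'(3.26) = -0.06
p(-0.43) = 0.69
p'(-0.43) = -2.56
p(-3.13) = -0.45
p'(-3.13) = -0.12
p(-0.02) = 0.03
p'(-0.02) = -1.31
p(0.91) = 0.74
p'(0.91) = -1.96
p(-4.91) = -0.33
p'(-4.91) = -0.04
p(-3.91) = -0.38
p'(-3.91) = -0.07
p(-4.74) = -0.34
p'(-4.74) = -0.04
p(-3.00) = -0.47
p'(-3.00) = -0.13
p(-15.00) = -0.22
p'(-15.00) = 0.00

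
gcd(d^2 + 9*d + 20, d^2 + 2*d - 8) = d + 4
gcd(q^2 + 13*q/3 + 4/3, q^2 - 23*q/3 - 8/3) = q + 1/3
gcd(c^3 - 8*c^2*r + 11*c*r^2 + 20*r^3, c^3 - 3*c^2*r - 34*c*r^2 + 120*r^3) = c^2 - 9*c*r + 20*r^2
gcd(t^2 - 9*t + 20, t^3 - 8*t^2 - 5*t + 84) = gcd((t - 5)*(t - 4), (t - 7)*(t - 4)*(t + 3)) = t - 4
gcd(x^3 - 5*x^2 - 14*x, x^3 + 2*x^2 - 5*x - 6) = 1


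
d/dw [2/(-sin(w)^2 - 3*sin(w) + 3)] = 2*(2*sin(w) + 3)*cos(w)/(sin(w)^2 + 3*sin(w) - 3)^2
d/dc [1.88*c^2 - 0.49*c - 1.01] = 3.76*c - 0.49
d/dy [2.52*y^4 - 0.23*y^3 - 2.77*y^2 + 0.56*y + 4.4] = 10.08*y^3 - 0.69*y^2 - 5.54*y + 0.56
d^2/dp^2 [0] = 0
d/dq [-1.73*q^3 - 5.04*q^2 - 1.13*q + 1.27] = -5.19*q^2 - 10.08*q - 1.13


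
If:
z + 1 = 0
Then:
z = -1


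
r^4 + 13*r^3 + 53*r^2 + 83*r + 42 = (r + 1)*(r + 2)*(r + 3)*(r + 7)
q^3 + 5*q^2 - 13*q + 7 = (q - 1)^2*(q + 7)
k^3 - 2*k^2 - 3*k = k*(k - 3)*(k + 1)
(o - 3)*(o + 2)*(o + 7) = o^3 + 6*o^2 - 13*o - 42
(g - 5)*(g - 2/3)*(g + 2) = g^3 - 11*g^2/3 - 8*g + 20/3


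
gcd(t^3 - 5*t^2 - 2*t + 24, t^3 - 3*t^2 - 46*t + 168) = t - 4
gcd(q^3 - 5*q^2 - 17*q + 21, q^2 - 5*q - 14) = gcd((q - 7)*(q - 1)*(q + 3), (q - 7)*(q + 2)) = q - 7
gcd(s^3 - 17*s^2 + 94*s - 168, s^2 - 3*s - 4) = s - 4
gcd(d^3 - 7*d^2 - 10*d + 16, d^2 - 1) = d - 1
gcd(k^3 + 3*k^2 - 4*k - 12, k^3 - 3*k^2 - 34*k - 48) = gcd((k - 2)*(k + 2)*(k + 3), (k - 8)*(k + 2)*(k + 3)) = k^2 + 5*k + 6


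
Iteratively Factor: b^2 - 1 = (b - 1)*(b + 1)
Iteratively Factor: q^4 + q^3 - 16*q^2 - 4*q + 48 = (q - 2)*(q^3 + 3*q^2 - 10*q - 24) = (q - 2)*(q + 2)*(q^2 + q - 12) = (q - 3)*(q - 2)*(q + 2)*(q + 4)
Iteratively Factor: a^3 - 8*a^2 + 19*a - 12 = (a - 3)*(a^2 - 5*a + 4) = (a - 4)*(a - 3)*(a - 1)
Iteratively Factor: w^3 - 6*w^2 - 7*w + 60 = (w - 4)*(w^2 - 2*w - 15) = (w - 5)*(w - 4)*(w + 3)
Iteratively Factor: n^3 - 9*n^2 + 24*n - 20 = (n - 5)*(n^2 - 4*n + 4) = (n - 5)*(n - 2)*(n - 2)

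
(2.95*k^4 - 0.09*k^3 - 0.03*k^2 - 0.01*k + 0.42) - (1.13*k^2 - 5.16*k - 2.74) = 2.95*k^4 - 0.09*k^3 - 1.16*k^2 + 5.15*k + 3.16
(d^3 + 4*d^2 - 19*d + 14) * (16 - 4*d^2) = -4*d^5 - 16*d^4 + 92*d^3 + 8*d^2 - 304*d + 224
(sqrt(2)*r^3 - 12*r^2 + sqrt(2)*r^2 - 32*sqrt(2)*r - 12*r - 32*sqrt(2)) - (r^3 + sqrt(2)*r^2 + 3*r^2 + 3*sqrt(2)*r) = -r^3 + sqrt(2)*r^3 - 15*r^2 - 35*sqrt(2)*r - 12*r - 32*sqrt(2)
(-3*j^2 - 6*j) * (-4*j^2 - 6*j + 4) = 12*j^4 + 42*j^3 + 24*j^2 - 24*j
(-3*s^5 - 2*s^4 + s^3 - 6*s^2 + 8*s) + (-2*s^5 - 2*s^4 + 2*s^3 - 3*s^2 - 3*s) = -5*s^5 - 4*s^4 + 3*s^3 - 9*s^2 + 5*s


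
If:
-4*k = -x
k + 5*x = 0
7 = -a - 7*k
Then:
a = -7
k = 0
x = 0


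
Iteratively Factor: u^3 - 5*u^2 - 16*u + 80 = (u - 4)*(u^2 - u - 20) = (u - 5)*(u - 4)*(u + 4)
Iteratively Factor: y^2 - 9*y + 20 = (y - 4)*(y - 5)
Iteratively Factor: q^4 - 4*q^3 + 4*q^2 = (q - 2)*(q^3 - 2*q^2) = q*(q - 2)*(q^2 - 2*q) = q^2*(q - 2)*(q - 2)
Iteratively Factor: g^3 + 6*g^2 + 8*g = (g + 2)*(g^2 + 4*g) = g*(g + 2)*(g + 4)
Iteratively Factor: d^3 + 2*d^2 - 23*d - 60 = (d - 5)*(d^2 + 7*d + 12) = (d - 5)*(d + 3)*(d + 4)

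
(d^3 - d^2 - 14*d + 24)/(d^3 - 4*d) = (d^2 + d - 12)/(d*(d + 2))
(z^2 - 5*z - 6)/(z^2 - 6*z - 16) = (-z^2 + 5*z + 6)/(-z^2 + 6*z + 16)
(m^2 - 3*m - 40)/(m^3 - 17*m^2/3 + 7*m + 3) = 3*(m^2 - 3*m - 40)/(3*m^3 - 17*m^2 + 21*m + 9)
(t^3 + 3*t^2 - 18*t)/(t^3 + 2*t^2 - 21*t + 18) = t/(t - 1)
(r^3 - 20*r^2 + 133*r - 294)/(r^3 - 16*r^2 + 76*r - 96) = (r^2 - 14*r + 49)/(r^2 - 10*r + 16)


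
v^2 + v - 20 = (v - 4)*(v + 5)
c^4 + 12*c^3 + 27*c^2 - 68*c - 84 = (c - 2)*(c + 1)*(c + 6)*(c + 7)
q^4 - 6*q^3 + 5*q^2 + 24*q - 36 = (q - 3)^2*(q - 2)*(q + 2)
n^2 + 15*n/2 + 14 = (n + 7/2)*(n + 4)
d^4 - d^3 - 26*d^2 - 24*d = d*(d - 6)*(d + 1)*(d + 4)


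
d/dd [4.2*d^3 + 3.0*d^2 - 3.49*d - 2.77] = 12.6*d^2 + 6.0*d - 3.49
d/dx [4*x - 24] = 4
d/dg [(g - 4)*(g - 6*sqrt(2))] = 2*g - 6*sqrt(2) - 4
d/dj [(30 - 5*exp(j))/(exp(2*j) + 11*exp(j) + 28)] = 5*((exp(j) - 6)*(2*exp(j) + 11) - exp(2*j) - 11*exp(j) - 28)*exp(j)/(exp(2*j) + 11*exp(j) + 28)^2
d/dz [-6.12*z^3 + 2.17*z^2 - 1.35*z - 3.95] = -18.36*z^2 + 4.34*z - 1.35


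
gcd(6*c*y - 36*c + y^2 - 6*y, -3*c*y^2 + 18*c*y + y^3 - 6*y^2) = y - 6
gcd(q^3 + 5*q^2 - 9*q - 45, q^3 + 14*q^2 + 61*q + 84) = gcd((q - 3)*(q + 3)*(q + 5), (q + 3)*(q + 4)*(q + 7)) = q + 3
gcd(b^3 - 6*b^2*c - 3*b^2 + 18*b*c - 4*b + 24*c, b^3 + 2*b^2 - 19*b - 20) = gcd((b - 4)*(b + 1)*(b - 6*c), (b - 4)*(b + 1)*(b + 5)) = b^2 - 3*b - 4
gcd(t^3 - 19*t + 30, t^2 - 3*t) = t - 3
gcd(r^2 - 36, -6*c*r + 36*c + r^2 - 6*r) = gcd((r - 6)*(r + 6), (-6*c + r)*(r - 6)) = r - 6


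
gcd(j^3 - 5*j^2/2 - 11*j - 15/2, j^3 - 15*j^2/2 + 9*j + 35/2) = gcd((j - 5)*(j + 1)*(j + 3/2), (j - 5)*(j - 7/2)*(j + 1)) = j^2 - 4*j - 5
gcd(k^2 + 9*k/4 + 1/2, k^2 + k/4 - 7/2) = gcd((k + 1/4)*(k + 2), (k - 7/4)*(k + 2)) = k + 2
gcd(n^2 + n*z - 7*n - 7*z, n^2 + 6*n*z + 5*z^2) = n + z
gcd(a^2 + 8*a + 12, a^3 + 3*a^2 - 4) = a + 2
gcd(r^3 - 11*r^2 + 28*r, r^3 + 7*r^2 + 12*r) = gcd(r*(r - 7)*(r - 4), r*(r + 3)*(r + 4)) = r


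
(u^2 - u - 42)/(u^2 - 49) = (u + 6)/(u + 7)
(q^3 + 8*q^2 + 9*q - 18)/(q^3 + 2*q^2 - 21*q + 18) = (q + 3)/(q - 3)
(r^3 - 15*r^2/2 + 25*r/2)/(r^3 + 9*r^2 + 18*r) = (2*r^2 - 15*r + 25)/(2*(r^2 + 9*r + 18))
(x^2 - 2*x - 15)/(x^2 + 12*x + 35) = (x^2 - 2*x - 15)/(x^2 + 12*x + 35)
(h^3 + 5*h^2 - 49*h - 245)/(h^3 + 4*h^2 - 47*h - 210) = (h + 7)/(h + 6)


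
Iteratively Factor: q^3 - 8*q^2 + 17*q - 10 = (q - 1)*(q^2 - 7*q + 10) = (q - 2)*(q - 1)*(q - 5)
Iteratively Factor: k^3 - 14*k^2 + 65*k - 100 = (k - 5)*(k^2 - 9*k + 20) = (k - 5)^2*(k - 4)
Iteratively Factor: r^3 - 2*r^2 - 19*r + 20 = (r - 5)*(r^2 + 3*r - 4) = (r - 5)*(r + 4)*(r - 1)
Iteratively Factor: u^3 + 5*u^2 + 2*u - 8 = (u + 4)*(u^2 + u - 2) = (u - 1)*(u + 4)*(u + 2)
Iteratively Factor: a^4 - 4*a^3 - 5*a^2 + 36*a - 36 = (a - 2)*(a^3 - 2*a^2 - 9*a + 18) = (a - 2)*(a + 3)*(a^2 - 5*a + 6) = (a - 3)*(a - 2)*(a + 3)*(a - 2)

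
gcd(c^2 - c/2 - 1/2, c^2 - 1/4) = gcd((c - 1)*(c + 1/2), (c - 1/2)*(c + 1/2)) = c + 1/2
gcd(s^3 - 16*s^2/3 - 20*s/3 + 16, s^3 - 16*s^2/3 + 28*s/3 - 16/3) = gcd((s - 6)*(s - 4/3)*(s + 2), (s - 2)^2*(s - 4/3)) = s - 4/3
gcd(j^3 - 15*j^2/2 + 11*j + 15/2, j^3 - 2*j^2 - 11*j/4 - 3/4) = j^2 - 5*j/2 - 3/2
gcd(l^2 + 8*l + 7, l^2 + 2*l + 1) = l + 1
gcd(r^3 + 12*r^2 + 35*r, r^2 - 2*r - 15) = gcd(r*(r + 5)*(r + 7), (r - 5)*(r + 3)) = 1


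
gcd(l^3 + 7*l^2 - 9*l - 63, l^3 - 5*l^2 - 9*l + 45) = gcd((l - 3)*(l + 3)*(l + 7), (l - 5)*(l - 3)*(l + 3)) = l^2 - 9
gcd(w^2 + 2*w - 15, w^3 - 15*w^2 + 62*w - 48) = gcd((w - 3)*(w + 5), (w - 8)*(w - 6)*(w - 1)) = 1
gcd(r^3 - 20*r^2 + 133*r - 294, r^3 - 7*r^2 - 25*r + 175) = r - 7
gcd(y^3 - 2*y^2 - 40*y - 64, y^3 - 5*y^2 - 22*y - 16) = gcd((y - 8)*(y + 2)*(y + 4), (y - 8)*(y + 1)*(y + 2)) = y^2 - 6*y - 16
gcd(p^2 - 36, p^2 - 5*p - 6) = p - 6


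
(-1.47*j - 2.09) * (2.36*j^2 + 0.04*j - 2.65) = -3.4692*j^3 - 4.9912*j^2 + 3.8119*j + 5.5385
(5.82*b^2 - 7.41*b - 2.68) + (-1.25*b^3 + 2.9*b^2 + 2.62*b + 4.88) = -1.25*b^3 + 8.72*b^2 - 4.79*b + 2.2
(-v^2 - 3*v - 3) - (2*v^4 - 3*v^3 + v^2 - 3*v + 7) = -2*v^4 + 3*v^3 - 2*v^2 - 10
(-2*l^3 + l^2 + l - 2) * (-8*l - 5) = 16*l^4 + 2*l^3 - 13*l^2 + 11*l + 10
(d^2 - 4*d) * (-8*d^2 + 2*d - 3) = -8*d^4 + 34*d^3 - 11*d^2 + 12*d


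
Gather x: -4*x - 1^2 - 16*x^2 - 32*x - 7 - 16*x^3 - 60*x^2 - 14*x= -16*x^3 - 76*x^2 - 50*x - 8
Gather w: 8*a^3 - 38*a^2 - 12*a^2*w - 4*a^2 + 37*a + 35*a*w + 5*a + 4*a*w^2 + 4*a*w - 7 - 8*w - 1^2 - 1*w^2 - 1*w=8*a^3 - 42*a^2 + 42*a + w^2*(4*a - 1) + w*(-12*a^2 + 39*a - 9) - 8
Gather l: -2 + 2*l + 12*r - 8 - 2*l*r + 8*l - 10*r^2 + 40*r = l*(10 - 2*r) - 10*r^2 + 52*r - 10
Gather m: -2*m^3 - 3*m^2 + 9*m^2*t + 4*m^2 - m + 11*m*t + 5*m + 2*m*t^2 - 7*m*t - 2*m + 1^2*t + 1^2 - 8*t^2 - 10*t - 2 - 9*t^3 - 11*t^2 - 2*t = -2*m^3 + m^2*(9*t + 1) + m*(2*t^2 + 4*t + 2) - 9*t^3 - 19*t^2 - 11*t - 1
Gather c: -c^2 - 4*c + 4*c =-c^2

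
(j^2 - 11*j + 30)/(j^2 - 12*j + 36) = (j - 5)/(j - 6)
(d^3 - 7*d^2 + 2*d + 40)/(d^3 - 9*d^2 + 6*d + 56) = (d - 5)/(d - 7)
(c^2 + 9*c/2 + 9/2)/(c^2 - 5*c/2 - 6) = (c + 3)/(c - 4)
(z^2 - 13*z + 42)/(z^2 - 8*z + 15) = (z^2 - 13*z + 42)/(z^2 - 8*z + 15)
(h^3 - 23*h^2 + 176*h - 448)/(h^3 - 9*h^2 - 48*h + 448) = (h - 7)/(h + 7)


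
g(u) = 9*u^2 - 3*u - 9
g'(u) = 18*u - 3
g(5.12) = 211.57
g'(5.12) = 89.16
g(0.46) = -8.48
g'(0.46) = 5.28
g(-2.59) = 59.14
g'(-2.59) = -49.62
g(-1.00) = 3.00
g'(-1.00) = -21.00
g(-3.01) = 81.57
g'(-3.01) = -57.18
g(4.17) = 134.99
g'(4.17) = 72.06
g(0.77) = -5.97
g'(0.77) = 10.86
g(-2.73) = 66.27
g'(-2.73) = -52.14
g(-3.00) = 81.00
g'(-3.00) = -57.00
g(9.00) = 693.00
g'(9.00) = 159.00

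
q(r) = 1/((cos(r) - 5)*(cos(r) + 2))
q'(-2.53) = 0.06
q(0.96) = -0.09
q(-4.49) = -0.11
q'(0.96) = -0.01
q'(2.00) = -0.05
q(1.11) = -0.09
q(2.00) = -0.12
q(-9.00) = -0.16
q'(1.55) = -0.03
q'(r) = sin(r)/((cos(r) - 5)*(cos(r) + 2)^2) + sin(r)/((cos(r) - 5)^2*(cos(r) + 2))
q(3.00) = -0.17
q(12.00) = -0.08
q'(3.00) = -0.02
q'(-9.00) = 0.05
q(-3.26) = -0.17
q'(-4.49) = -0.04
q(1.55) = -0.10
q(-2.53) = -0.15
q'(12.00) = 0.01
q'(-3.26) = -0.02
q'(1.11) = -0.02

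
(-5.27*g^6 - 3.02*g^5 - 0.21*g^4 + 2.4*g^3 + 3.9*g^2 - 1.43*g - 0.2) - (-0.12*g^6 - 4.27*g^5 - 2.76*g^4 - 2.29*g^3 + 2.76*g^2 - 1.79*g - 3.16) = -5.15*g^6 + 1.25*g^5 + 2.55*g^4 + 4.69*g^3 + 1.14*g^2 + 0.36*g + 2.96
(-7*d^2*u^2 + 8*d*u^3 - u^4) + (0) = -7*d^2*u^2 + 8*d*u^3 - u^4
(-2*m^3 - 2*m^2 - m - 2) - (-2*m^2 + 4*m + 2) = -2*m^3 - 5*m - 4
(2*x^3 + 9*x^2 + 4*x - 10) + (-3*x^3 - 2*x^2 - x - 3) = -x^3 + 7*x^2 + 3*x - 13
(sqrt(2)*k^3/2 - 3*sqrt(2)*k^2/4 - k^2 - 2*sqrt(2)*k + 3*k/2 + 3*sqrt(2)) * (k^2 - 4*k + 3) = sqrt(2)*k^5/2 - 11*sqrt(2)*k^4/4 - k^4 + 5*sqrt(2)*k^3/2 + 11*k^3/2 - 9*k^2 + 35*sqrt(2)*k^2/4 - 18*sqrt(2)*k + 9*k/2 + 9*sqrt(2)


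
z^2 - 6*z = z*(z - 6)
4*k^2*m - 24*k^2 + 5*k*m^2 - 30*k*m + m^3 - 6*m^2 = (k + m)*(4*k + m)*(m - 6)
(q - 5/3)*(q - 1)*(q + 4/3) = q^3 - 4*q^2/3 - 17*q/9 + 20/9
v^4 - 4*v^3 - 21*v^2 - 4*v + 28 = (v - 7)*(v - 1)*(v + 2)^2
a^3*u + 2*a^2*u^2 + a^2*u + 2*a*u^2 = a*(a + 2*u)*(a*u + u)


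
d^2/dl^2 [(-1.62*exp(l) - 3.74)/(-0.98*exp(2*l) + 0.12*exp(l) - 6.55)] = (1.555848*exp(4*l) + 14.558096*exp(3*l) - 63.712152*exp(2*l) - 94.701064*exp(l) + 72.44169)*exp(l)/(0.941192*exp(6*l) - 0.345744*exp(5*l) + 18.914196*exp(4*l) - 4.623408*exp(3*l) + 126.41631*exp(2*l) - 15.4449*exp(l) + 281.011375)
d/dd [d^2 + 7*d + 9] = 2*d + 7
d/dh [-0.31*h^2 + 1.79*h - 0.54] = 1.79 - 0.62*h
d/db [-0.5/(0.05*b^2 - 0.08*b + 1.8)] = (0.05*b - 0.04)/(0.05*b^2 - 0.08*b + 1.8)^2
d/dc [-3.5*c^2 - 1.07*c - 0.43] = -7.0*c - 1.07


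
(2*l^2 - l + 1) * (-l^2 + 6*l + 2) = -2*l^4 + 13*l^3 - 3*l^2 + 4*l + 2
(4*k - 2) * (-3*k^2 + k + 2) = -12*k^3 + 10*k^2 + 6*k - 4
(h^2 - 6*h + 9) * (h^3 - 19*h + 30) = h^5 - 6*h^4 - 10*h^3 + 144*h^2 - 351*h + 270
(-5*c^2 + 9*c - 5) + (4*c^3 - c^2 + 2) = 4*c^3 - 6*c^2 + 9*c - 3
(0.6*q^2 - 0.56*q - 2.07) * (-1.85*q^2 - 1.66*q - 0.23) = -1.11*q^4 + 0.0400000000000004*q^3 + 4.6211*q^2 + 3.565*q + 0.4761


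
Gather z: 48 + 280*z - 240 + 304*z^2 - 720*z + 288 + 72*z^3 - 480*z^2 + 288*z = 72*z^3 - 176*z^2 - 152*z + 96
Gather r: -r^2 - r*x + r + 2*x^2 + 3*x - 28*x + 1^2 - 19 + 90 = -r^2 + r*(1 - x) + 2*x^2 - 25*x + 72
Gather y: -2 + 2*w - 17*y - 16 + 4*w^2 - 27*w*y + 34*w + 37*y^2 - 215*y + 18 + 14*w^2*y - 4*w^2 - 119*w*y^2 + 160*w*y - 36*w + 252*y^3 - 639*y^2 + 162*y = 252*y^3 + y^2*(-119*w - 602) + y*(14*w^2 + 133*w - 70)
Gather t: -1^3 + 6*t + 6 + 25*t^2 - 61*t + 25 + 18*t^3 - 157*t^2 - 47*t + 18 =18*t^3 - 132*t^2 - 102*t + 48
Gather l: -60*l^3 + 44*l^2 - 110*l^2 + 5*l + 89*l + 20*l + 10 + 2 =-60*l^3 - 66*l^2 + 114*l + 12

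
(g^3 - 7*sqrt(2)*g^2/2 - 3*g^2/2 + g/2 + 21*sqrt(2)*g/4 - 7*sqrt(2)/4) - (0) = g^3 - 7*sqrt(2)*g^2/2 - 3*g^2/2 + g/2 + 21*sqrt(2)*g/4 - 7*sqrt(2)/4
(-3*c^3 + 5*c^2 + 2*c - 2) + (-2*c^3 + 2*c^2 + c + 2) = -5*c^3 + 7*c^2 + 3*c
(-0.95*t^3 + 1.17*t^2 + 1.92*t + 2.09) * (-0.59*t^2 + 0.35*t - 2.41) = 0.5605*t^5 - 1.0228*t^4 + 1.5662*t^3 - 3.3808*t^2 - 3.8957*t - 5.0369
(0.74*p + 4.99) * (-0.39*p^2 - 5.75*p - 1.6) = -0.2886*p^3 - 6.2011*p^2 - 29.8765*p - 7.984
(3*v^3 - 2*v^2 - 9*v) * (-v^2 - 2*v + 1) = -3*v^5 - 4*v^4 + 16*v^3 + 16*v^2 - 9*v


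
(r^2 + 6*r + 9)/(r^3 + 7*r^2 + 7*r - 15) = (r + 3)/(r^2 + 4*r - 5)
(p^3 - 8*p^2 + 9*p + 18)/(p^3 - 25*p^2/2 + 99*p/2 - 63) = 2*(p + 1)/(2*p - 7)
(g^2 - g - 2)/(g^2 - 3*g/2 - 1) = 2*(g + 1)/(2*g + 1)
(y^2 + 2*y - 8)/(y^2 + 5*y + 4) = (y - 2)/(y + 1)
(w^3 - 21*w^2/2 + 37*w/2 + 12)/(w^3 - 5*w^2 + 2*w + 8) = (2*w^3 - 21*w^2 + 37*w + 24)/(2*(w^3 - 5*w^2 + 2*w + 8))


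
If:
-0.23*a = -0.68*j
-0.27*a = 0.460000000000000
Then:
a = -1.70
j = -0.58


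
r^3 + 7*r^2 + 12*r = r*(r + 3)*(r + 4)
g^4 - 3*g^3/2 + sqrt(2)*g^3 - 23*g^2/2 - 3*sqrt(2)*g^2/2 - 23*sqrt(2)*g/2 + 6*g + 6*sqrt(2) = (g - 4)*(g - 1/2)*(g + 3)*(g + sqrt(2))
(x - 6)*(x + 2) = x^2 - 4*x - 12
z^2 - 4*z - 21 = (z - 7)*(z + 3)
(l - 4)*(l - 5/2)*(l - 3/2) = l^3 - 8*l^2 + 79*l/4 - 15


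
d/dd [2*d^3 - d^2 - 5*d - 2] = 6*d^2 - 2*d - 5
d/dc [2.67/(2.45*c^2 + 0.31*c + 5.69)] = (-13.083*c - 0.8277)/(2.45*c^2 + 0.31*c + 5.69)^2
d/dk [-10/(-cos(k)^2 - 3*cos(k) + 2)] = 10*(2*cos(k) + 3)*sin(k)/(cos(k)^2 + 3*cos(k) - 2)^2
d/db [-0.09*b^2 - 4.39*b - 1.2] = -0.18*b - 4.39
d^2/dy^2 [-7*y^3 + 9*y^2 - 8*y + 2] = 18 - 42*y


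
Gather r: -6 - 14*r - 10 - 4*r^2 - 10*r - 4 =-4*r^2 - 24*r - 20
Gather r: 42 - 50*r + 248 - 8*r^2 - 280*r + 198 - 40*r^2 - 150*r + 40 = -48*r^2 - 480*r + 528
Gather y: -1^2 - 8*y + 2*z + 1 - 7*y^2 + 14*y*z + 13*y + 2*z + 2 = -7*y^2 + y*(14*z + 5) + 4*z + 2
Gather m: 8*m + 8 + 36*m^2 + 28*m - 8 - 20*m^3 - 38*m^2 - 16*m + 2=-20*m^3 - 2*m^2 + 20*m + 2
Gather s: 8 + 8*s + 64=8*s + 72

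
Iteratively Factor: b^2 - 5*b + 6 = (b - 3)*(b - 2)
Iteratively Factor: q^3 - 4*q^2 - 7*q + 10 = (q - 5)*(q^2 + q - 2) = (q - 5)*(q - 1)*(q + 2)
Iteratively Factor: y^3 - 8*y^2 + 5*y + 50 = (y + 2)*(y^2 - 10*y + 25) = (y - 5)*(y + 2)*(y - 5)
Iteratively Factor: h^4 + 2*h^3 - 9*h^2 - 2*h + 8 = (h + 1)*(h^3 + h^2 - 10*h + 8) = (h + 1)*(h + 4)*(h^2 - 3*h + 2) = (h - 2)*(h + 1)*(h + 4)*(h - 1)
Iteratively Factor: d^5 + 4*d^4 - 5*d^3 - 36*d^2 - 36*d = (d + 2)*(d^4 + 2*d^3 - 9*d^2 - 18*d) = (d - 3)*(d + 2)*(d^3 + 5*d^2 + 6*d) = (d - 3)*(d + 2)*(d + 3)*(d^2 + 2*d) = d*(d - 3)*(d + 2)*(d + 3)*(d + 2)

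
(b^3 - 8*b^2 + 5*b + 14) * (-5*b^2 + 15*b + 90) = -5*b^5 + 55*b^4 - 55*b^3 - 715*b^2 + 660*b + 1260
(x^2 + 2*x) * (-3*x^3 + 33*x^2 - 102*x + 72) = -3*x^5 + 27*x^4 - 36*x^3 - 132*x^2 + 144*x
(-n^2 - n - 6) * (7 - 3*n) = 3*n^3 - 4*n^2 + 11*n - 42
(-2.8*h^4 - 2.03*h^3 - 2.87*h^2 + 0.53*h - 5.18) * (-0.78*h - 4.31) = 2.184*h^5 + 13.6514*h^4 + 10.9879*h^3 + 11.9563*h^2 + 1.7561*h + 22.3258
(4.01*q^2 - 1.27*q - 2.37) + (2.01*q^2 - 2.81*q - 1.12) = 6.02*q^2 - 4.08*q - 3.49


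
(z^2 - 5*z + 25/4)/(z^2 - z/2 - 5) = (z - 5/2)/(z + 2)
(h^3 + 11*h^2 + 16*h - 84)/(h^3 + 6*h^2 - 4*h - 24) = (h + 7)/(h + 2)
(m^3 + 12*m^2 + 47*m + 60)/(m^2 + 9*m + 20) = m + 3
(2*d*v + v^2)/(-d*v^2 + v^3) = (2*d + v)/(v*(-d + v))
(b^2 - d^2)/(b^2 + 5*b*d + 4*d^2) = (b - d)/(b + 4*d)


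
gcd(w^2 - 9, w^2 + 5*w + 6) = w + 3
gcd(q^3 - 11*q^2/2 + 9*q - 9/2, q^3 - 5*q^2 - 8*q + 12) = q - 1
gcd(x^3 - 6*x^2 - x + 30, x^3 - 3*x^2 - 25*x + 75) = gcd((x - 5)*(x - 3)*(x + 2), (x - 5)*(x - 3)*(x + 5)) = x^2 - 8*x + 15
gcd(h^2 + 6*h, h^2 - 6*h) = h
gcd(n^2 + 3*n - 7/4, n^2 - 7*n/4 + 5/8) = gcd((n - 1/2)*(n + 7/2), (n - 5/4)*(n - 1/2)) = n - 1/2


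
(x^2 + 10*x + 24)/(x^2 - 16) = (x + 6)/(x - 4)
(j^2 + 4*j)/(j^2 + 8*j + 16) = j/(j + 4)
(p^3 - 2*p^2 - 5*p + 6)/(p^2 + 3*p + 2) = (p^2 - 4*p + 3)/(p + 1)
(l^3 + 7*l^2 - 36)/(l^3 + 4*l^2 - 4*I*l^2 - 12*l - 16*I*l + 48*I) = (l + 3)/(l - 4*I)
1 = 1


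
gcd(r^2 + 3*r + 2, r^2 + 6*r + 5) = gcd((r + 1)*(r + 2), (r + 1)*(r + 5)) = r + 1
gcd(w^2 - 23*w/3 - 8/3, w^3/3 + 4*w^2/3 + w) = 1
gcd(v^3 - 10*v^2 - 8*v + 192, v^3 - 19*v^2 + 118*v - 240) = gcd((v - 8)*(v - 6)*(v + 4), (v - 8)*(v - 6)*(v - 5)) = v^2 - 14*v + 48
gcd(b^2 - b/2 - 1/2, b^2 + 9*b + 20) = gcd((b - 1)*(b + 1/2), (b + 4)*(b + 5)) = 1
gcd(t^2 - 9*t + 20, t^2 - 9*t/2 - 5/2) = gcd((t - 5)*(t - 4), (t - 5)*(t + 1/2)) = t - 5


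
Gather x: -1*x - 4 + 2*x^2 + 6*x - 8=2*x^2 + 5*x - 12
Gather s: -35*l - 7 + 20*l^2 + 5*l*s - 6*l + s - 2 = 20*l^2 - 41*l + s*(5*l + 1) - 9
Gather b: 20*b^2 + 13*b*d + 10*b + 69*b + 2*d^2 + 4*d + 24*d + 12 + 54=20*b^2 + b*(13*d + 79) + 2*d^2 + 28*d + 66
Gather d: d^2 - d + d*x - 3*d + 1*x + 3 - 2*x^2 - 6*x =d^2 + d*(x - 4) - 2*x^2 - 5*x + 3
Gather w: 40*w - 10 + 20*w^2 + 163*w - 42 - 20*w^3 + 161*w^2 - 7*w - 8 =-20*w^3 + 181*w^2 + 196*w - 60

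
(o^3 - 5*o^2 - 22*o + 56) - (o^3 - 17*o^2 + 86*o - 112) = 12*o^2 - 108*o + 168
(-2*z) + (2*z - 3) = -3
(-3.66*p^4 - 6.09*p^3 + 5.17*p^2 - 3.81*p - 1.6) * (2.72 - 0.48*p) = 1.7568*p^5 - 7.032*p^4 - 19.0464*p^3 + 15.8912*p^2 - 9.5952*p - 4.352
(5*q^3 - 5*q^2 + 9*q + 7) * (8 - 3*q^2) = -15*q^5 + 15*q^4 + 13*q^3 - 61*q^2 + 72*q + 56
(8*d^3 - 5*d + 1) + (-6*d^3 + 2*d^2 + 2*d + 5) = 2*d^3 + 2*d^2 - 3*d + 6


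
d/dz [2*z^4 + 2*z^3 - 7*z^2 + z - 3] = 8*z^3 + 6*z^2 - 14*z + 1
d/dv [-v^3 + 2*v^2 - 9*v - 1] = -3*v^2 + 4*v - 9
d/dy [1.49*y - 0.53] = 1.49000000000000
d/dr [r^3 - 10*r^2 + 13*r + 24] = 3*r^2 - 20*r + 13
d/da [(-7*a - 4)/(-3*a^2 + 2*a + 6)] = (-21*a^2 - 24*a - 34)/(9*a^4 - 12*a^3 - 32*a^2 + 24*a + 36)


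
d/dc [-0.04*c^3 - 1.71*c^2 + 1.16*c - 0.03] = -0.12*c^2 - 3.42*c + 1.16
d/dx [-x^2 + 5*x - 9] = 5 - 2*x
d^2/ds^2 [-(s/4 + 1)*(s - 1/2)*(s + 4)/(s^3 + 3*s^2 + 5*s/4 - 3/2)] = 2*(-9*s^3 - 78*s^2 - 192*s - 146)/(8*s^6 + 84*s^5 + 366*s^4 + 847*s^3 + 1098*s^2 + 756*s + 216)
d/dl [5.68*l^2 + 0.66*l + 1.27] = 11.36*l + 0.66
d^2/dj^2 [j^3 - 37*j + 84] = 6*j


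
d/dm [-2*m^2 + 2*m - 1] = 2 - 4*m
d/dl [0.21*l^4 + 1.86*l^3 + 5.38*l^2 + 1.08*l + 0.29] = 0.84*l^3 + 5.58*l^2 + 10.76*l + 1.08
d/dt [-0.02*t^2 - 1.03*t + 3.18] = -0.04*t - 1.03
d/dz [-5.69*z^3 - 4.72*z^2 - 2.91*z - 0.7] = -17.07*z^2 - 9.44*z - 2.91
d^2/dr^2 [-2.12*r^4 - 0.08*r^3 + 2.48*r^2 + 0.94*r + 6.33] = -25.44*r^2 - 0.48*r + 4.96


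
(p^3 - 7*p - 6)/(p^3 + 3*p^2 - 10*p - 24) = (p + 1)/(p + 4)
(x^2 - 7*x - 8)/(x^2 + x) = (x - 8)/x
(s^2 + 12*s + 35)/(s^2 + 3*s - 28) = (s + 5)/(s - 4)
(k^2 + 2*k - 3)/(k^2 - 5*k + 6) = (k^2 + 2*k - 3)/(k^2 - 5*k + 6)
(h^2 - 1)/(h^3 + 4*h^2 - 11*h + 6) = (h + 1)/(h^2 + 5*h - 6)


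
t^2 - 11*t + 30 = (t - 6)*(t - 5)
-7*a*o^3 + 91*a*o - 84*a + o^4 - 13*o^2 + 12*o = (-7*a + o)*(o - 3)*(o - 1)*(o + 4)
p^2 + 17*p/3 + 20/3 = (p + 5/3)*(p + 4)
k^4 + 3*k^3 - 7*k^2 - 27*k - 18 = (k - 3)*(k + 1)*(k + 2)*(k + 3)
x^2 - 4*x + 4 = (x - 2)^2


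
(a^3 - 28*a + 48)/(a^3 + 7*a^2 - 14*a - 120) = (a - 2)/(a + 5)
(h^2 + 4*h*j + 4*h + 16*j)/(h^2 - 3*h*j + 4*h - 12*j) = (h + 4*j)/(h - 3*j)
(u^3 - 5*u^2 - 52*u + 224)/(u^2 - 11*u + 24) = (u^2 + 3*u - 28)/(u - 3)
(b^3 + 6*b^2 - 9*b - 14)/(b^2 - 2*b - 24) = (-b^3 - 6*b^2 + 9*b + 14)/(-b^2 + 2*b + 24)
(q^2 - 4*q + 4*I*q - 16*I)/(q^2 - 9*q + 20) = (q + 4*I)/(q - 5)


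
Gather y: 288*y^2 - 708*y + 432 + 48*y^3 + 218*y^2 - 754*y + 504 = 48*y^3 + 506*y^2 - 1462*y + 936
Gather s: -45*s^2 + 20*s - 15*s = -45*s^2 + 5*s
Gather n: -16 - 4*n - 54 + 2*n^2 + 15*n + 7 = 2*n^2 + 11*n - 63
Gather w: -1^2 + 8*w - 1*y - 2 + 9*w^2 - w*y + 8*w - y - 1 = 9*w^2 + w*(16 - y) - 2*y - 4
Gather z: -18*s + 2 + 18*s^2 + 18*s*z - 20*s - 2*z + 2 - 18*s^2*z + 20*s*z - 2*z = 18*s^2 - 38*s + z*(-18*s^2 + 38*s - 4) + 4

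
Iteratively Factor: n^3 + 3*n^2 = (n)*(n^2 + 3*n) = n^2*(n + 3)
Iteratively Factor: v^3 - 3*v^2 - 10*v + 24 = (v - 2)*(v^2 - v - 12) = (v - 2)*(v + 3)*(v - 4)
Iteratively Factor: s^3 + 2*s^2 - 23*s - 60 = (s + 3)*(s^2 - s - 20) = (s + 3)*(s + 4)*(s - 5)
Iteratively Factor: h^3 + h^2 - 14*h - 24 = (h + 3)*(h^2 - 2*h - 8) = (h + 2)*(h + 3)*(h - 4)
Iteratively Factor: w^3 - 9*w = (w)*(w^2 - 9) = w*(w + 3)*(w - 3)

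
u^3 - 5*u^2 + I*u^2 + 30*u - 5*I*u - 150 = (u - 5)*(u - 5*I)*(u + 6*I)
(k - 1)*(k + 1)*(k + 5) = k^3 + 5*k^2 - k - 5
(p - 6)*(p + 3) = p^2 - 3*p - 18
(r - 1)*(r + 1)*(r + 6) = r^3 + 6*r^2 - r - 6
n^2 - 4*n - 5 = (n - 5)*(n + 1)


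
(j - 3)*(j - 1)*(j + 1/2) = j^3 - 7*j^2/2 + j + 3/2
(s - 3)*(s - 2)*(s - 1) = s^3 - 6*s^2 + 11*s - 6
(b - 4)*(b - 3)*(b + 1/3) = b^3 - 20*b^2/3 + 29*b/3 + 4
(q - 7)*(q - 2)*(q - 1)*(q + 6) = q^4 - 4*q^3 - 37*q^2 + 124*q - 84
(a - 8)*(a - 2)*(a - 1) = a^3 - 11*a^2 + 26*a - 16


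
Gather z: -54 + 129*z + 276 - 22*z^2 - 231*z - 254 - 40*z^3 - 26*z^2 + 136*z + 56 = -40*z^3 - 48*z^2 + 34*z + 24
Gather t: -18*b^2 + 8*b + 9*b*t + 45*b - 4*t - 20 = -18*b^2 + 53*b + t*(9*b - 4) - 20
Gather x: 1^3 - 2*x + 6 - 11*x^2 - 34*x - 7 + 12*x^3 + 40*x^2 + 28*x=12*x^3 + 29*x^2 - 8*x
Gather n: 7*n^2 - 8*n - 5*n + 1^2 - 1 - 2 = 7*n^2 - 13*n - 2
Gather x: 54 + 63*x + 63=63*x + 117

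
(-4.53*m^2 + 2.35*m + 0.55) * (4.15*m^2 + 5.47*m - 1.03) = -18.7995*m^4 - 15.0266*m^3 + 19.8029*m^2 + 0.588*m - 0.5665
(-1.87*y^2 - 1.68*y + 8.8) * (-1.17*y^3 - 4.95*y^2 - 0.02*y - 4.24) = 2.1879*y^5 + 11.2221*y^4 - 1.9426*y^3 - 35.5976*y^2 + 6.9472*y - 37.312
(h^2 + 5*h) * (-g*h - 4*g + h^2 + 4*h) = -g*h^3 - 9*g*h^2 - 20*g*h + h^4 + 9*h^3 + 20*h^2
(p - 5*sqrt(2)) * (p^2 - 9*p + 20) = p^3 - 9*p^2 - 5*sqrt(2)*p^2 + 20*p + 45*sqrt(2)*p - 100*sqrt(2)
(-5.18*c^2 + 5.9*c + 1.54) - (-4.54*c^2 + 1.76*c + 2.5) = -0.64*c^2 + 4.14*c - 0.96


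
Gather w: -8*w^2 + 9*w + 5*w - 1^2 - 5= -8*w^2 + 14*w - 6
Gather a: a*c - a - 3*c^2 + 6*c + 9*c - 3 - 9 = a*(c - 1) - 3*c^2 + 15*c - 12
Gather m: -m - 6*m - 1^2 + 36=35 - 7*m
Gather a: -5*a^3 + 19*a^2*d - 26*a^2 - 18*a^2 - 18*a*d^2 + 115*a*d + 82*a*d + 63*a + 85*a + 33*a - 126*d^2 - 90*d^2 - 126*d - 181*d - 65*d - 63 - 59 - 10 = -5*a^3 + a^2*(19*d - 44) + a*(-18*d^2 + 197*d + 181) - 216*d^2 - 372*d - 132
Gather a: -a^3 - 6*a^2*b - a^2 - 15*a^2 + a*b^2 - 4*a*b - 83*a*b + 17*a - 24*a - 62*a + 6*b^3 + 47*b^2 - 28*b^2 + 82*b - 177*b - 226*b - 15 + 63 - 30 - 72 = -a^3 + a^2*(-6*b - 16) + a*(b^2 - 87*b - 69) + 6*b^3 + 19*b^2 - 321*b - 54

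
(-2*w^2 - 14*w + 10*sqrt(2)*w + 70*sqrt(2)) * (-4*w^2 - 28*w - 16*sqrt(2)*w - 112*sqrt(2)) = 8*w^4 - 8*sqrt(2)*w^3 + 112*w^3 - 112*sqrt(2)*w^2 + 72*w^2 - 4480*w - 392*sqrt(2)*w - 15680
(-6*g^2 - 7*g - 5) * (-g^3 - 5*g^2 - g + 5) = 6*g^5 + 37*g^4 + 46*g^3 + 2*g^2 - 30*g - 25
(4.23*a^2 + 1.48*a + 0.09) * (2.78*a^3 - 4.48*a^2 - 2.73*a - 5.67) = 11.7594*a^5 - 14.836*a^4 - 17.9281*a^3 - 28.4277*a^2 - 8.6373*a - 0.5103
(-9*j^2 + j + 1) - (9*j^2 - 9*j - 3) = -18*j^2 + 10*j + 4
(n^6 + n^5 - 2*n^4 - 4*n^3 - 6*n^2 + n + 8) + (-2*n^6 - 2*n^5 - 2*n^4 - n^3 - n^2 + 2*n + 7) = -n^6 - n^5 - 4*n^4 - 5*n^3 - 7*n^2 + 3*n + 15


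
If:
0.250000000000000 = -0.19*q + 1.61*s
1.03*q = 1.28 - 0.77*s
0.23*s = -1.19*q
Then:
No Solution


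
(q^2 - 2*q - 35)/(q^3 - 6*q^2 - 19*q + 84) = (q + 5)/(q^2 + q - 12)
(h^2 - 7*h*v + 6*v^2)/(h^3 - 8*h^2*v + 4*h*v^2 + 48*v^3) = (-h + v)/(-h^2 + 2*h*v + 8*v^2)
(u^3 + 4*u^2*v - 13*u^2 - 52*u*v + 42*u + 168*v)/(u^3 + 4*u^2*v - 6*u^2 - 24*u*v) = (u - 7)/u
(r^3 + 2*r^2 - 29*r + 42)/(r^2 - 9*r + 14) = (r^2 + 4*r - 21)/(r - 7)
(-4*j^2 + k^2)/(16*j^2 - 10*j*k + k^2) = (-2*j - k)/(8*j - k)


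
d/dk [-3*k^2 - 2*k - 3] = -6*k - 2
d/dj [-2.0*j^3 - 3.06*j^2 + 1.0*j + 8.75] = -6.0*j^2 - 6.12*j + 1.0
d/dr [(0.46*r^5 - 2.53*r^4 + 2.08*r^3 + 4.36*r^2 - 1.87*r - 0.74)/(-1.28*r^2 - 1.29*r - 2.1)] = (-1.7664*r^6 + 4.1032*r^5 + 2.2987*r^4 + 15.8856*r^3 - 21.122*r^2 - 20.2064*r + 2.9724)/(1.6384*r^4 + 3.3024*r^3 + 7.0401*r^2 + 5.418*r + 4.41)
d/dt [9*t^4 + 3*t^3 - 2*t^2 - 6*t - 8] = 36*t^3 + 9*t^2 - 4*t - 6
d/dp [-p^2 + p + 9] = 1 - 2*p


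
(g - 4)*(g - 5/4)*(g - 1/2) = g^3 - 23*g^2/4 + 61*g/8 - 5/2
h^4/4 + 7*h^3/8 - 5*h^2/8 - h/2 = h*(h/4 + 1)*(h - 1)*(h + 1/2)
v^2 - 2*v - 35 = (v - 7)*(v + 5)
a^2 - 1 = (a - 1)*(a + 1)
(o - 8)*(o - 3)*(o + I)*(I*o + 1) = I*o^4 - 11*I*o^3 + 25*I*o^2 - 11*I*o + 24*I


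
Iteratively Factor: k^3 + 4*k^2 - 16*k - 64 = (k - 4)*(k^2 + 8*k + 16) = (k - 4)*(k + 4)*(k + 4)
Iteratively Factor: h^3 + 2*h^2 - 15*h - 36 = (h + 3)*(h^2 - h - 12) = (h + 3)^2*(h - 4)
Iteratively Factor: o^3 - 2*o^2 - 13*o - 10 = (o - 5)*(o^2 + 3*o + 2) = (o - 5)*(o + 1)*(o + 2)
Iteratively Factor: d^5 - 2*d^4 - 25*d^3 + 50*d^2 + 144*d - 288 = (d - 3)*(d^4 + d^3 - 22*d^2 - 16*d + 96) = (d - 3)*(d - 2)*(d^3 + 3*d^2 - 16*d - 48) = (d - 4)*(d - 3)*(d - 2)*(d^2 + 7*d + 12) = (d - 4)*(d - 3)*(d - 2)*(d + 4)*(d + 3)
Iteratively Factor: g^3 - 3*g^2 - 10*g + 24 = (g - 4)*(g^2 + g - 6) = (g - 4)*(g + 3)*(g - 2)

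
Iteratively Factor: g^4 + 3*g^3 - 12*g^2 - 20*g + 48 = (g - 2)*(g^3 + 5*g^2 - 2*g - 24) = (g - 2)*(g + 4)*(g^2 + g - 6) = (g - 2)^2*(g + 4)*(g + 3)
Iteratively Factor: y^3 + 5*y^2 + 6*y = (y)*(y^2 + 5*y + 6) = y*(y + 2)*(y + 3)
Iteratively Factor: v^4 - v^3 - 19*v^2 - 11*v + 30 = (v - 5)*(v^3 + 4*v^2 + v - 6) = (v - 5)*(v + 3)*(v^2 + v - 2) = (v - 5)*(v + 2)*(v + 3)*(v - 1)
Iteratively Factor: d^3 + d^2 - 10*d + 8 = (d - 1)*(d^2 + 2*d - 8) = (d - 2)*(d - 1)*(d + 4)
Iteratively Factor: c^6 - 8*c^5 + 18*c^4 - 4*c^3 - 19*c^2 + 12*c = (c + 1)*(c^5 - 9*c^4 + 27*c^3 - 31*c^2 + 12*c) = (c - 1)*(c + 1)*(c^4 - 8*c^3 + 19*c^2 - 12*c) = (c - 3)*(c - 1)*(c + 1)*(c^3 - 5*c^2 + 4*c) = (c - 4)*(c - 3)*(c - 1)*(c + 1)*(c^2 - c) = c*(c - 4)*(c - 3)*(c - 1)*(c + 1)*(c - 1)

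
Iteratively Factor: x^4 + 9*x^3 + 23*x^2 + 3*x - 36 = (x + 3)*(x^3 + 6*x^2 + 5*x - 12) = (x + 3)^2*(x^2 + 3*x - 4) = (x + 3)^2*(x + 4)*(x - 1)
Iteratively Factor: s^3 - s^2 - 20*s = (s)*(s^2 - s - 20) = s*(s + 4)*(s - 5)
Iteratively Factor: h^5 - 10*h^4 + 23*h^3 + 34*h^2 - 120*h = (h - 5)*(h^4 - 5*h^3 - 2*h^2 + 24*h) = (h - 5)*(h - 3)*(h^3 - 2*h^2 - 8*h) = (h - 5)*(h - 3)*(h + 2)*(h^2 - 4*h) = h*(h - 5)*(h - 3)*(h + 2)*(h - 4)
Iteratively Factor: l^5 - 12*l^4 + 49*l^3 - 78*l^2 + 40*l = (l - 1)*(l^4 - 11*l^3 + 38*l^2 - 40*l) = (l - 2)*(l - 1)*(l^3 - 9*l^2 + 20*l) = l*(l - 2)*(l - 1)*(l^2 - 9*l + 20) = l*(l - 5)*(l - 2)*(l - 1)*(l - 4)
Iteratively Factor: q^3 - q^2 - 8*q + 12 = (q - 2)*(q^2 + q - 6) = (q - 2)*(q + 3)*(q - 2)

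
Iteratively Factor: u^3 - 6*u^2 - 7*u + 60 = (u - 4)*(u^2 - 2*u - 15) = (u - 4)*(u + 3)*(u - 5)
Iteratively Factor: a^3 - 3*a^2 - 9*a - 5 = (a - 5)*(a^2 + 2*a + 1) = (a - 5)*(a + 1)*(a + 1)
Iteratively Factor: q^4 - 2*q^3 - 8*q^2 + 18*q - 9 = (q - 1)*(q^3 - q^2 - 9*q + 9) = (q - 1)^2*(q^2 - 9) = (q - 1)^2*(q + 3)*(q - 3)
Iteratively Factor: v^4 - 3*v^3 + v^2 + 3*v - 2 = (v - 1)*(v^3 - 2*v^2 - v + 2) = (v - 1)*(v + 1)*(v^2 - 3*v + 2) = (v - 1)^2*(v + 1)*(v - 2)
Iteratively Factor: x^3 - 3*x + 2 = (x + 2)*(x^2 - 2*x + 1) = (x - 1)*(x + 2)*(x - 1)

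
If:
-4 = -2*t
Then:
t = 2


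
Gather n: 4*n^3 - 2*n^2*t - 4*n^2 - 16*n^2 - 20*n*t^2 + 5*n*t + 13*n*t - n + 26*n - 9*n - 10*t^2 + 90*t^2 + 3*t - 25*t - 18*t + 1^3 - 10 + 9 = 4*n^3 + n^2*(-2*t - 20) + n*(-20*t^2 + 18*t + 16) + 80*t^2 - 40*t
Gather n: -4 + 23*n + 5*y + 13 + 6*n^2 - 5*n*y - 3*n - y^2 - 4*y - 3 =6*n^2 + n*(20 - 5*y) - y^2 + y + 6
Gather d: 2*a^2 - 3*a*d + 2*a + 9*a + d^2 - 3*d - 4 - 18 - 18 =2*a^2 + 11*a + d^2 + d*(-3*a - 3) - 40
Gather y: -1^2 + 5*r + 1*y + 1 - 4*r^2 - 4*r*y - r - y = -4*r^2 - 4*r*y + 4*r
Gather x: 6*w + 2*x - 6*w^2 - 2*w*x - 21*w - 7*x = -6*w^2 - 15*w + x*(-2*w - 5)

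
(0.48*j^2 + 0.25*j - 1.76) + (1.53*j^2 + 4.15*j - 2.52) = 2.01*j^2 + 4.4*j - 4.28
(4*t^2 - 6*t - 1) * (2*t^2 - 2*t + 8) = 8*t^4 - 20*t^3 + 42*t^2 - 46*t - 8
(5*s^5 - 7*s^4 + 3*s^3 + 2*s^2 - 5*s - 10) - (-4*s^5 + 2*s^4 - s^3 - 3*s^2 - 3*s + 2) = 9*s^5 - 9*s^4 + 4*s^3 + 5*s^2 - 2*s - 12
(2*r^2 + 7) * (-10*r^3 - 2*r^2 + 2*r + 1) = -20*r^5 - 4*r^4 - 66*r^3 - 12*r^2 + 14*r + 7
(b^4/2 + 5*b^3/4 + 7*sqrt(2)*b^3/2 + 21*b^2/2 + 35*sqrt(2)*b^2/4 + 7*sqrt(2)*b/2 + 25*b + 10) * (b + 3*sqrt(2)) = b^5/2 + 5*b^4/4 + 5*sqrt(2)*b^4 + 25*sqrt(2)*b^3/2 + 63*b^3/2 + 35*sqrt(2)*b^2 + 155*b^2/2 + 31*b + 75*sqrt(2)*b + 30*sqrt(2)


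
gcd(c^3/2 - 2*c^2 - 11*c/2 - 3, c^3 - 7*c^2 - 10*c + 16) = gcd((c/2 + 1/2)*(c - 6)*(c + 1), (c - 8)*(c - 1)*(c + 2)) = 1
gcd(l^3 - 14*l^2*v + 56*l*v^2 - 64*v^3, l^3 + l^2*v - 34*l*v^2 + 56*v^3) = l^2 - 6*l*v + 8*v^2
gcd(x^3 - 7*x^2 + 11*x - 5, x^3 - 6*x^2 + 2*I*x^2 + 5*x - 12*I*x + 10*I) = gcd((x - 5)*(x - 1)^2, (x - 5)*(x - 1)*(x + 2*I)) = x^2 - 6*x + 5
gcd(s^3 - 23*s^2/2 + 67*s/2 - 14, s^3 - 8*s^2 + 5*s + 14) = s - 7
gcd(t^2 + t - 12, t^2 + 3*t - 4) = t + 4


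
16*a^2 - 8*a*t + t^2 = (-4*a + t)^2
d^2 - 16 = (d - 4)*(d + 4)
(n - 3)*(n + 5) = n^2 + 2*n - 15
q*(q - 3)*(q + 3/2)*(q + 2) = q^4 + q^3/2 - 15*q^2/2 - 9*q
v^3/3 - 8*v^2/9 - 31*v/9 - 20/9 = (v/3 + 1/3)*(v - 5)*(v + 4/3)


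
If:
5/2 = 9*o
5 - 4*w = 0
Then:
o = 5/18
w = 5/4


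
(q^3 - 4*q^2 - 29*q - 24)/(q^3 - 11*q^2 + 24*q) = (q^2 + 4*q + 3)/(q*(q - 3))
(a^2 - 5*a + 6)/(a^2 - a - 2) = (a - 3)/(a + 1)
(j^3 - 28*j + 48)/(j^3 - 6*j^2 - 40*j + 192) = (j - 2)/(j - 8)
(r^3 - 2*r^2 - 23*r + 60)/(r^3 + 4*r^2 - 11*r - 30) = (r - 4)/(r + 2)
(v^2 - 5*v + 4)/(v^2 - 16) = (v - 1)/(v + 4)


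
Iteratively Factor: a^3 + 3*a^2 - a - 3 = (a + 1)*(a^2 + 2*a - 3) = (a + 1)*(a + 3)*(a - 1)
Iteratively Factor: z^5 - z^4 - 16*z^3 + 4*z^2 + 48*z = (z - 4)*(z^4 + 3*z^3 - 4*z^2 - 12*z) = (z - 4)*(z + 3)*(z^3 - 4*z) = z*(z - 4)*(z + 3)*(z^2 - 4) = z*(z - 4)*(z - 2)*(z + 3)*(z + 2)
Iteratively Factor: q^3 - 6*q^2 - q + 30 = (q + 2)*(q^2 - 8*q + 15) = (q - 3)*(q + 2)*(q - 5)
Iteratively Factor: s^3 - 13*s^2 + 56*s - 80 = (s - 4)*(s^2 - 9*s + 20) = (s - 4)^2*(s - 5)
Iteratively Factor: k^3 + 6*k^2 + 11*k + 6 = (k + 3)*(k^2 + 3*k + 2) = (k + 1)*(k + 3)*(k + 2)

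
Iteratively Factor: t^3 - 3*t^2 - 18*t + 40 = (t - 2)*(t^2 - t - 20) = (t - 5)*(t - 2)*(t + 4)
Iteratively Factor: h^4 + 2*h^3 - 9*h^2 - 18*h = (h + 2)*(h^3 - 9*h) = (h + 2)*(h + 3)*(h^2 - 3*h) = (h - 3)*(h + 2)*(h + 3)*(h)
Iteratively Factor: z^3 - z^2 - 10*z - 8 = (z - 4)*(z^2 + 3*z + 2) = (z - 4)*(z + 1)*(z + 2)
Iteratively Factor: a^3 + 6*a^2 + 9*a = (a + 3)*(a^2 + 3*a) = a*(a + 3)*(a + 3)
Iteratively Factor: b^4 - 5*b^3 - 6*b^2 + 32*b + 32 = (b + 1)*(b^3 - 6*b^2 + 32) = (b - 4)*(b + 1)*(b^2 - 2*b - 8) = (b - 4)*(b + 1)*(b + 2)*(b - 4)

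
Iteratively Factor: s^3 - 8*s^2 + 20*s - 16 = (s - 2)*(s^2 - 6*s + 8) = (s - 2)^2*(s - 4)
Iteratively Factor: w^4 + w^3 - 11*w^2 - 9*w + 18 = (w - 1)*(w^3 + 2*w^2 - 9*w - 18) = (w - 1)*(w + 2)*(w^2 - 9) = (w - 1)*(w + 2)*(w + 3)*(w - 3)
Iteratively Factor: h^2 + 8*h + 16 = (h + 4)*(h + 4)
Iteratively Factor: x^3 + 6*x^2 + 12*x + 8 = (x + 2)*(x^2 + 4*x + 4) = (x + 2)^2*(x + 2)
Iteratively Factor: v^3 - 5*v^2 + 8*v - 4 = (v - 2)*(v^2 - 3*v + 2) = (v - 2)^2*(v - 1)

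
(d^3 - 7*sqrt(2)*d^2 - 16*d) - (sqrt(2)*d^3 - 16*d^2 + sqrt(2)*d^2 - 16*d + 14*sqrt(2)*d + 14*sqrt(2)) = -sqrt(2)*d^3 + d^3 - 8*sqrt(2)*d^2 + 16*d^2 - 14*sqrt(2)*d - 14*sqrt(2)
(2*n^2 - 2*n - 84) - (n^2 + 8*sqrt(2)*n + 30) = n^2 - 8*sqrt(2)*n - 2*n - 114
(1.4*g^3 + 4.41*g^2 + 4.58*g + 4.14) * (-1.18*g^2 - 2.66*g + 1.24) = -1.652*g^5 - 8.9278*g^4 - 15.399*g^3 - 11.5996*g^2 - 5.3332*g + 5.1336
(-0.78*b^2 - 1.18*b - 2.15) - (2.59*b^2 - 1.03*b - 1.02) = -3.37*b^2 - 0.15*b - 1.13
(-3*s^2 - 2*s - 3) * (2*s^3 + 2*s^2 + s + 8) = -6*s^5 - 10*s^4 - 13*s^3 - 32*s^2 - 19*s - 24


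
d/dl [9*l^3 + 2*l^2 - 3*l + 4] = 27*l^2 + 4*l - 3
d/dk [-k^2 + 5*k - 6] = 5 - 2*k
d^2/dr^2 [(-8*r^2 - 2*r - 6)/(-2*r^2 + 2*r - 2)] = 2*(5*r^3 - 3*r^2 - 12*r + 5)/(r^6 - 3*r^5 + 6*r^4 - 7*r^3 + 6*r^2 - 3*r + 1)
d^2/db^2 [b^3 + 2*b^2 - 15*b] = 6*b + 4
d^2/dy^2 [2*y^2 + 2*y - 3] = 4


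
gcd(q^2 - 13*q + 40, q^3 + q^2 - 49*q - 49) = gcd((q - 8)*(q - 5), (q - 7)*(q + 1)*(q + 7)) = 1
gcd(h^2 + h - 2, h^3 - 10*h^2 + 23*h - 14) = h - 1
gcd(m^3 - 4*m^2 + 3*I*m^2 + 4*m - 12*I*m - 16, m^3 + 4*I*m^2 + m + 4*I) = m^2 + 3*I*m + 4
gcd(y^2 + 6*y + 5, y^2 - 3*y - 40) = y + 5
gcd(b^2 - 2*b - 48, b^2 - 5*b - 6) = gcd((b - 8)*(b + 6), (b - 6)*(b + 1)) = 1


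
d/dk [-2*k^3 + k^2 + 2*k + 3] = -6*k^2 + 2*k + 2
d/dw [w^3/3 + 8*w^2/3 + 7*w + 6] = w^2 + 16*w/3 + 7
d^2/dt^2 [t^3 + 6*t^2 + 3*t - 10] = 6*t + 12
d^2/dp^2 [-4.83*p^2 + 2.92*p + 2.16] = -9.66000000000000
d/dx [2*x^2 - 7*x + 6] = 4*x - 7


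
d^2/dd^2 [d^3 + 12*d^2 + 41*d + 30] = 6*d + 24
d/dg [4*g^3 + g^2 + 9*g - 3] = 12*g^2 + 2*g + 9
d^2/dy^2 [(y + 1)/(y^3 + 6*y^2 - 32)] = 6*(y^3 + 12*y + 4)/(y^7 + 10*y^6 + 12*y^5 - 136*y^4 - 256*y^3 + 768*y^2 + 1024*y - 2048)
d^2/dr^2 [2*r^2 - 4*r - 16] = 4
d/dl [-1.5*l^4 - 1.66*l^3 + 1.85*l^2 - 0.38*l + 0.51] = -6.0*l^3 - 4.98*l^2 + 3.7*l - 0.38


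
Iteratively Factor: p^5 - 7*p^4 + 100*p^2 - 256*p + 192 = (p - 2)*(p^4 - 5*p^3 - 10*p^2 + 80*p - 96) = (p - 3)*(p - 2)*(p^3 - 2*p^2 - 16*p + 32) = (p - 3)*(p - 2)*(p + 4)*(p^2 - 6*p + 8) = (p - 3)*(p - 2)^2*(p + 4)*(p - 4)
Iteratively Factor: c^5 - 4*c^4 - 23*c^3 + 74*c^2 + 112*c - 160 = (c + 4)*(c^4 - 8*c^3 + 9*c^2 + 38*c - 40) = (c - 4)*(c + 4)*(c^3 - 4*c^2 - 7*c + 10) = (c - 5)*(c - 4)*(c + 4)*(c^2 + c - 2) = (c - 5)*(c - 4)*(c + 2)*(c + 4)*(c - 1)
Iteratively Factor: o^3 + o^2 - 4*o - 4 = (o + 1)*(o^2 - 4) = (o + 1)*(o + 2)*(o - 2)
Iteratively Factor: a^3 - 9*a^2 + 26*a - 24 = (a - 3)*(a^2 - 6*a + 8) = (a - 4)*(a - 3)*(a - 2)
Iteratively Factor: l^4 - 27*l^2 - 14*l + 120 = (l + 4)*(l^3 - 4*l^2 - 11*l + 30) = (l + 3)*(l + 4)*(l^2 - 7*l + 10) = (l - 2)*(l + 3)*(l + 4)*(l - 5)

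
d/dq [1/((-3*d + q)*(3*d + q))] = -2*q/(81*d^4 - 18*d^2*q^2 + q^4)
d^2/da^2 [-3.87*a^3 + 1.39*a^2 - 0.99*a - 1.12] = 2.78 - 23.22*a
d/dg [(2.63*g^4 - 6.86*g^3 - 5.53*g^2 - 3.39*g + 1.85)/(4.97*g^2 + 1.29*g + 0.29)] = (26.1422*g^5 - 23.9161*g^4 - 14.648*g^3 + 3.74639999999999*g^2 - 21.5964*g - 3.3696)/(24.7009*g^4 + 12.8226*g^3 + 4.5467*g^2 + 0.7482*g + 0.0841)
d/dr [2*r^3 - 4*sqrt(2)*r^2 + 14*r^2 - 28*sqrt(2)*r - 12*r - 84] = 6*r^2 - 8*sqrt(2)*r + 28*r - 28*sqrt(2) - 12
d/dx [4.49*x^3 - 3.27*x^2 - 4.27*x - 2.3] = 13.47*x^2 - 6.54*x - 4.27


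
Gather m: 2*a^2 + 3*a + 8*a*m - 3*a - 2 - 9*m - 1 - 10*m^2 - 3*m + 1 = 2*a^2 - 10*m^2 + m*(8*a - 12) - 2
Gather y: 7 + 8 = 15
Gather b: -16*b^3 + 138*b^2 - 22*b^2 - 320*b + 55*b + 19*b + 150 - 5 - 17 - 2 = -16*b^3 + 116*b^2 - 246*b + 126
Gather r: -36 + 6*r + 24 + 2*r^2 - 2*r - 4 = 2*r^2 + 4*r - 16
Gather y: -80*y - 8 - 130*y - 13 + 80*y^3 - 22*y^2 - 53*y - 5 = 80*y^3 - 22*y^2 - 263*y - 26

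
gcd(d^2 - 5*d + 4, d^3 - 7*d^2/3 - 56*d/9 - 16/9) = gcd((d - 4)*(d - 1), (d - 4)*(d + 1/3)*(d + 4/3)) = d - 4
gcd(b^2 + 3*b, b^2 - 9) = b + 3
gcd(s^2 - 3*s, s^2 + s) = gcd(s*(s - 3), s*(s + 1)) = s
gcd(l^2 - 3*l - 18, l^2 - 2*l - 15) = l + 3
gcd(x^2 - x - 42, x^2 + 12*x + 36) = x + 6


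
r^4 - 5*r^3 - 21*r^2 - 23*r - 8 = (r - 8)*(r + 1)^3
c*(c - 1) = c^2 - c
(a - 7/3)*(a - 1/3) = a^2 - 8*a/3 + 7/9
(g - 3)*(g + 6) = g^2 + 3*g - 18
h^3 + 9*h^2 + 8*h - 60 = (h - 2)*(h + 5)*(h + 6)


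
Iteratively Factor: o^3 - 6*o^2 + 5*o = (o)*(o^2 - 6*o + 5) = o*(o - 1)*(o - 5)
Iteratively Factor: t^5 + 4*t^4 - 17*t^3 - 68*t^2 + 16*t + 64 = (t - 1)*(t^4 + 5*t^3 - 12*t^2 - 80*t - 64) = (t - 1)*(t + 4)*(t^3 + t^2 - 16*t - 16) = (t - 1)*(t + 1)*(t + 4)*(t^2 - 16) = (t - 4)*(t - 1)*(t + 1)*(t + 4)*(t + 4)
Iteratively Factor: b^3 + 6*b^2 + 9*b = (b)*(b^2 + 6*b + 9) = b*(b + 3)*(b + 3)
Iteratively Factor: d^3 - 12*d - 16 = (d - 4)*(d^2 + 4*d + 4) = (d - 4)*(d + 2)*(d + 2)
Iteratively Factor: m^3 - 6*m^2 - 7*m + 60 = (m + 3)*(m^2 - 9*m + 20) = (m - 5)*(m + 3)*(m - 4)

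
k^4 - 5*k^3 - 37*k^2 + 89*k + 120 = (k - 8)*(k - 3)*(k + 1)*(k + 5)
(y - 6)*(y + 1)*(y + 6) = y^3 + y^2 - 36*y - 36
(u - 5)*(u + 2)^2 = u^3 - u^2 - 16*u - 20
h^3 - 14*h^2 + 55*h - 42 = (h - 7)*(h - 6)*(h - 1)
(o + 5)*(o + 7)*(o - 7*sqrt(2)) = o^3 - 7*sqrt(2)*o^2 + 12*o^2 - 84*sqrt(2)*o + 35*o - 245*sqrt(2)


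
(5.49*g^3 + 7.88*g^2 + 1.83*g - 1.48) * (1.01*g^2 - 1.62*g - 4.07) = 5.5449*g^5 - 0.935*g^4 - 33.2616*g^3 - 36.531*g^2 - 5.0505*g + 6.0236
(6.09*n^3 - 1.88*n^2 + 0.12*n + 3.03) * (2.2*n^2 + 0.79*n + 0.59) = 13.398*n^5 + 0.6751*n^4 + 2.3719*n^3 + 5.6516*n^2 + 2.4645*n + 1.7877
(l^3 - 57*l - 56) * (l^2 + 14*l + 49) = l^5 + 14*l^4 - 8*l^3 - 854*l^2 - 3577*l - 2744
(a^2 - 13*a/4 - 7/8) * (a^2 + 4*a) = a^4 + 3*a^3/4 - 111*a^2/8 - 7*a/2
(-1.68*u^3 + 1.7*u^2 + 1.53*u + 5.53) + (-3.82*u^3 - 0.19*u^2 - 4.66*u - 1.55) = -5.5*u^3 + 1.51*u^2 - 3.13*u + 3.98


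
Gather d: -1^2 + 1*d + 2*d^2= 2*d^2 + d - 1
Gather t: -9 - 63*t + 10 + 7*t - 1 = -56*t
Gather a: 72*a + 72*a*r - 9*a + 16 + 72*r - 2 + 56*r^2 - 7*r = a*(72*r + 63) + 56*r^2 + 65*r + 14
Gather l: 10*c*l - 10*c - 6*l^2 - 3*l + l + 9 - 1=-10*c - 6*l^2 + l*(10*c - 2) + 8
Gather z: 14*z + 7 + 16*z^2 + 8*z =16*z^2 + 22*z + 7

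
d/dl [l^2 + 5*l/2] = 2*l + 5/2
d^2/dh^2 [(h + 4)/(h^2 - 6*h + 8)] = 2*((2 - 3*h)*(h^2 - 6*h + 8) + 4*(h - 3)^2*(h + 4))/(h^2 - 6*h + 8)^3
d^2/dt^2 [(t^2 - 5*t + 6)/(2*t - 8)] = 2/(t^3 - 12*t^2 + 48*t - 64)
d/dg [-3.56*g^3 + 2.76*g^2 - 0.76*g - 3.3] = -10.68*g^2 + 5.52*g - 0.76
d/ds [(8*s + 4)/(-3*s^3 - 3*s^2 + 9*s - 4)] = 4*(12*s^3 + 15*s^2 + 6*s - 17)/(9*s^6 + 18*s^5 - 45*s^4 - 30*s^3 + 105*s^2 - 72*s + 16)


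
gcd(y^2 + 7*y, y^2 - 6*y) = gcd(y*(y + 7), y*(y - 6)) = y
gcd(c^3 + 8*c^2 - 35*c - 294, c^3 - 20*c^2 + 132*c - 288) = c - 6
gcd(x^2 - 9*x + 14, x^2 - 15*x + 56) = x - 7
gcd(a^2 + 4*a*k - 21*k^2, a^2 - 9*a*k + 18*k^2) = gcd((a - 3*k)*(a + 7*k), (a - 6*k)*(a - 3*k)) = a - 3*k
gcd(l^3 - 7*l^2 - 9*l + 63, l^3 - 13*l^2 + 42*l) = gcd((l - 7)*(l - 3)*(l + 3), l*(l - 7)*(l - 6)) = l - 7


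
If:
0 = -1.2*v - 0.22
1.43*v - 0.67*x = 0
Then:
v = -0.18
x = -0.39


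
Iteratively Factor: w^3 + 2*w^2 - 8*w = (w)*(w^2 + 2*w - 8) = w*(w + 4)*(w - 2)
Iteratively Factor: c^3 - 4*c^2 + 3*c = (c - 1)*(c^2 - 3*c) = c*(c - 1)*(c - 3)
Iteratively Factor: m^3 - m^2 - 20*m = (m + 4)*(m^2 - 5*m) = m*(m + 4)*(m - 5)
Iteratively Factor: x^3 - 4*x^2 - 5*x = (x)*(x^2 - 4*x - 5) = x*(x - 5)*(x + 1)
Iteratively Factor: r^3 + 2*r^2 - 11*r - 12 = (r + 1)*(r^2 + r - 12) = (r + 1)*(r + 4)*(r - 3)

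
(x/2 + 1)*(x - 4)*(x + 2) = x^3/2 - 6*x - 8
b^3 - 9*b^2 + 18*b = b*(b - 6)*(b - 3)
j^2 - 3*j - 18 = (j - 6)*(j + 3)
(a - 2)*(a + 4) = a^2 + 2*a - 8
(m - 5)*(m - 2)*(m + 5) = m^3 - 2*m^2 - 25*m + 50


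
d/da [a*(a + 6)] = 2*a + 6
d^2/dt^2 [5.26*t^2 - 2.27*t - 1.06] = 10.5200000000000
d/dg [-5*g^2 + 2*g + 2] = 2 - 10*g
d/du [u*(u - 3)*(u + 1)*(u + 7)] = 4*u^3 + 15*u^2 - 34*u - 21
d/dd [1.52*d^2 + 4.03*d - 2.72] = 3.04*d + 4.03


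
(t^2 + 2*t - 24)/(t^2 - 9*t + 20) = (t + 6)/(t - 5)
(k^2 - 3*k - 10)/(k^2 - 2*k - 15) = (k + 2)/(k + 3)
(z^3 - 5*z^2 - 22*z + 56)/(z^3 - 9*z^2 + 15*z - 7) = (z^2 + 2*z - 8)/(z^2 - 2*z + 1)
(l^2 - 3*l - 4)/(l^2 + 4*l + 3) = (l - 4)/(l + 3)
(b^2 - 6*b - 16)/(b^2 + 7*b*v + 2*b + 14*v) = (b - 8)/(b + 7*v)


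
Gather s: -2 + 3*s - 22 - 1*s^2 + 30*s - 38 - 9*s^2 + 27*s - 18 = -10*s^2 + 60*s - 80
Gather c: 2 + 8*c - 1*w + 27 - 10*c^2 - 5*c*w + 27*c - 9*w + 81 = -10*c^2 + c*(35 - 5*w) - 10*w + 110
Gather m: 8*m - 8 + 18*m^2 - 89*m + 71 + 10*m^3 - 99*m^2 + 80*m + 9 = 10*m^3 - 81*m^2 - m + 72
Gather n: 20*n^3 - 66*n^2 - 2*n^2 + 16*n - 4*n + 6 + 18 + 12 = 20*n^3 - 68*n^2 + 12*n + 36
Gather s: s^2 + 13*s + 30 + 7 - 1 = s^2 + 13*s + 36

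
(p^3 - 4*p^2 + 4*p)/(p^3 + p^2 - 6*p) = (p - 2)/(p + 3)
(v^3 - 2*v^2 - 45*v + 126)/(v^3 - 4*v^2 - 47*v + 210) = (v - 3)/(v - 5)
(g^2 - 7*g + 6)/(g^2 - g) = (g - 6)/g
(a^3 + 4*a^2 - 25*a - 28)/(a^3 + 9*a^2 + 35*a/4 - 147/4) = 4*(a^2 - 3*a - 4)/(4*a^2 + 8*a - 21)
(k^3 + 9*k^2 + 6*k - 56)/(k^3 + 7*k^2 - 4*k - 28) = (k + 4)/(k + 2)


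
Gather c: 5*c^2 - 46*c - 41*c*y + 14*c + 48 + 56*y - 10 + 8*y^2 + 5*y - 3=5*c^2 + c*(-41*y - 32) + 8*y^2 + 61*y + 35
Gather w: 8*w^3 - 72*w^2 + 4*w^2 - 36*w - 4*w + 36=8*w^3 - 68*w^2 - 40*w + 36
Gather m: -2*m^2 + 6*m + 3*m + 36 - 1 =-2*m^2 + 9*m + 35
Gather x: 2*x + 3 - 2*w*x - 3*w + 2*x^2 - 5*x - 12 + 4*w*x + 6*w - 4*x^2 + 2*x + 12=3*w - 2*x^2 + x*(2*w - 1) + 3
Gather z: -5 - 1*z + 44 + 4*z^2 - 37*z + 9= 4*z^2 - 38*z + 48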